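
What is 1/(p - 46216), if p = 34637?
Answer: -1/11579 ≈ -8.6363e-5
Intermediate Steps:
1/(p - 46216) = 1/(34637 - 46216) = 1/(-11579) = -1/11579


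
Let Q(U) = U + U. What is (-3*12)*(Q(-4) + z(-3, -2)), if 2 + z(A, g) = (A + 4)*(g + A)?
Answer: 540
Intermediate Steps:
z(A, g) = -2 + (4 + A)*(A + g) (z(A, g) = -2 + (A + 4)*(g + A) = -2 + (4 + A)*(A + g))
Q(U) = 2*U
(-3*12)*(Q(-4) + z(-3, -2)) = (-3*12)*(2*(-4) + (-2 + (-3)**2 + 4*(-3) + 4*(-2) - 3*(-2))) = -36*(-8 + (-2 + 9 - 12 - 8 + 6)) = -36*(-8 - 7) = -36*(-15) = 540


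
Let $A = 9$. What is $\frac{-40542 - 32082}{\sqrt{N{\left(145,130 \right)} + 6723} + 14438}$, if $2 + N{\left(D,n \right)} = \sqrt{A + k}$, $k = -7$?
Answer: $- \frac{72624}{14438 + \sqrt{6721 + \sqrt{2}}} \approx -5.0017$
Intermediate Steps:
$N{\left(D,n \right)} = -2 + \sqrt{2}$ ($N{\left(D,n \right)} = -2 + \sqrt{9 - 7} = -2 + \sqrt{2}$)
$\frac{-40542 - 32082}{\sqrt{N{\left(145,130 \right)} + 6723} + 14438} = \frac{-40542 - 32082}{\sqrt{\left(-2 + \sqrt{2}\right) + 6723} + 14438} = - \frac{72624}{\sqrt{6721 + \sqrt{2}} + 14438} = - \frac{72624}{14438 + \sqrt{6721 + \sqrt{2}}}$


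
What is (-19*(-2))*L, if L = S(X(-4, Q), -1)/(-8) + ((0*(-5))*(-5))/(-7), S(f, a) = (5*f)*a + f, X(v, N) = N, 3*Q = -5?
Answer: -95/3 ≈ -31.667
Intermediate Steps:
Q = -5/3 (Q = (1/3)*(-5) = -5/3 ≈ -1.6667)
S(f, a) = f + 5*a*f (S(f, a) = 5*a*f + f = f + 5*a*f)
L = -5/6 (L = -5*(1 + 5*(-1))/3/(-8) + ((0*(-5))*(-5))/(-7) = -5*(1 - 5)/3*(-1/8) + (0*(-5))*(-1/7) = -5/3*(-4)*(-1/8) + 0*(-1/7) = (20/3)*(-1/8) + 0 = -5/6 + 0 = -5/6 ≈ -0.83333)
(-19*(-2))*L = -19*(-2)*(-5/6) = 38*(-5/6) = -95/3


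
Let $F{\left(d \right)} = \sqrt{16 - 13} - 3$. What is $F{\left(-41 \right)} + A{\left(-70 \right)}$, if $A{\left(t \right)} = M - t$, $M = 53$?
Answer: $120 + \sqrt{3} \approx 121.73$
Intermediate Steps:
$F{\left(d \right)} = -3 + \sqrt{3}$ ($F{\left(d \right)} = \sqrt{3} - 3 = -3 + \sqrt{3}$)
$A{\left(t \right)} = 53 - t$
$F{\left(-41 \right)} + A{\left(-70 \right)} = \left(-3 + \sqrt{3}\right) + \left(53 - -70\right) = \left(-3 + \sqrt{3}\right) + \left(53 + 70\right) = \left(-3 + \sqrt{3}\right) + 123 = 120 + \sqrt{3}$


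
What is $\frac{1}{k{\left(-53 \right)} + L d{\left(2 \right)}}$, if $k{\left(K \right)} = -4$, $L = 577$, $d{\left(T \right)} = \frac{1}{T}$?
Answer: $\frac{2}{569} \approx 0.0035149$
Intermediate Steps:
$\frac{1}{k{\left(-53 \right)} + L d{\left(2 \right)}} = \frac{1}{-4 + \frac{577}{2}} = \frac{1}{\frac{569}{2}} = \frac{2}{569}$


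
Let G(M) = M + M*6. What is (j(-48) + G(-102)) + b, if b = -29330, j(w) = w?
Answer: -30092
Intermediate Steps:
G(M) = 7*M (G(M) = M + 6*M = 7*M)
(j(-48) + G(-102)) + b = (-48 + 7*(-102)) - 29330 = (-48 - 714) - 29330 = -762 - 29330 = -30092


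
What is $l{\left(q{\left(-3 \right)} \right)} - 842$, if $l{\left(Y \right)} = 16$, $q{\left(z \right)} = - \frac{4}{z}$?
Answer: $-826$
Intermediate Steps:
$l{\left(q{\left(-3 \right)} \right)} - 842 = 16 - 842 = -826$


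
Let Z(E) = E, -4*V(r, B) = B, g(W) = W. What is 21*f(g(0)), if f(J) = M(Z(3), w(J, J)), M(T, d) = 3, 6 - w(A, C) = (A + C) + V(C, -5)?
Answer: 63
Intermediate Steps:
V(r, B) = -B/4
w(A, C) = 19/4 - A - C (w(A, C) = 6 - ((A + C) - 1/4*(-5)) = 6 - ((A + C) + 5/4) = 6 - (5/4 + A + C) = 6 + (-5/4 - A - C) = 19/4 - A - C)
f(J) = 3
21*f(g(0)) = 21*3 = 63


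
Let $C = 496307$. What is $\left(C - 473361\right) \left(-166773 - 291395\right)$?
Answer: $-10513122928$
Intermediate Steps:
$\left(C - 473361\right) \left(-166773 - 291395\right) = \left(496307 - 473361\right) \left(-166773 - 291395\right) = 22946 \left(-458168\right) = -10513122928$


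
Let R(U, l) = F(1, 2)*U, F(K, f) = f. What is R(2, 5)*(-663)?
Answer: -2652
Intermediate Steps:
R(U, l) = 2*U
R(2, 5)*(-663) = (2*2)*(-663) = 4*(-663) = -2652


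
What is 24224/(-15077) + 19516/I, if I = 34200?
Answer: -133554517/128908350 ≈ -1.0360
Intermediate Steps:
24224/(-15077) + 19516/I = 24224/(-15077) + 19516/34200 = 24224*(-1/15077) + 19516*(1/34200) = -24224/15077 + 4879/8550 = -133554517/128908350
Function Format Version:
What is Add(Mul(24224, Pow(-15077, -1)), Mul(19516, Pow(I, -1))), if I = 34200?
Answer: Rational(-133554517, 128908350) ≈ -1.0360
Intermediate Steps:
Add(Mul(24224, Pow(-15077, -1)), Mul(19516, Pow(I, -1))) = Add(Mul(24224, Pow(-15077, -1)), Mul(19516, Pow(34200, -1))) = Add(Mul(24224, Rational(-1, 15077)), Mul(19516, Rational(1, 34200))) = Add(Rational(-24224, 15077), Rational(4879, 8550)) = Rational(-133554517, 128908350)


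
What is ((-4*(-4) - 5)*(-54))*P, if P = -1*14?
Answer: 8316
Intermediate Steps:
P = -14
((-4*(-4) - 5)*(-54))*P = ((-4*(-4) - 5)*(-54))*(-14) = ((16 - 5)*(-54))*(-14) = (11*(-54))*(-14) = -594*(-14) = 8316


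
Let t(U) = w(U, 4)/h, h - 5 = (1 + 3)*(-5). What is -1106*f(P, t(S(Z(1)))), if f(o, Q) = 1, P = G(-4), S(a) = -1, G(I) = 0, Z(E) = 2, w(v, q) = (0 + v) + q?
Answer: -1106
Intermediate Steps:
w(v, q) = q + v (w(v, q) = v + q = q + v)
h = -15 (h = 5 + (1 + 3)*(-5) = 5 + 4*(-5) = 5 - 20 = -15)
t(U) = -4/15 - U/15 (t(U) = (4 + U)/(-15) = (4 + U)*(-1/15) = -4/15 - U/15)
P = 0
-1106*f(P, t(S(Z(1)))) = -1106*1 = -1106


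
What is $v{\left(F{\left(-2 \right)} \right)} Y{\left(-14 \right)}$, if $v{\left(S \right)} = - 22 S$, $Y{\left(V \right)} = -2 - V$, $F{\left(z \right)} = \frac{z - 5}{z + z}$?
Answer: $-462$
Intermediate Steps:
$F{\left(z \right)} = \frac{-5 + z}{2 z}$
$v{\left(F{\left(-2 \right)} \right)} Y{\left(-14 \right)} = - 22 \frac{-5 - 2}{2 \left(-2\right)} \left(-2 - -14\right) = - 22 \cdot \frac{1}{2} \left(- \frac{1}{2}\right) \left(-7\right) \left(-2 + 14\right) = \left(-22\right) \frac{7}{4} \cdot 12 = \left(- \frac{77}{2}\right) 12 = -462$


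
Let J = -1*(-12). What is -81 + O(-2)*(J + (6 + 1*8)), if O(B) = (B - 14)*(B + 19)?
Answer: -7153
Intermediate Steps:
O(B) = (-14 + B)*(19 + B)
J = 12
-81 + O(-2)*(J + (6 + 1*8)) = -81 + (-266 + (-2)**2 + 5*(-2))*(12 + (6 + 1*8)) = -81 + (-266 + 4 - 10)*(12 + (6 + 8)) = -81 - 272*(12 + 14) = -81 - 272*26 = -81 - 7072 = -7153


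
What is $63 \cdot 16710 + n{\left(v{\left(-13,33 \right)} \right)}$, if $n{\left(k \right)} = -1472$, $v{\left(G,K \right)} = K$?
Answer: $1051258$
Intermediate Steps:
$63 \cdot 16710 + n{\left(v{\left(-13,33 \right)} \right)} = 63 \cdot 16710 - 1472 = 1052730 - 1472 = 1051258$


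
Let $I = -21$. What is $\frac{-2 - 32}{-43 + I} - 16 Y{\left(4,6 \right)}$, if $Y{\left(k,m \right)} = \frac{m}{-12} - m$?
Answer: $\frac{3345}{32} \approx 104.53$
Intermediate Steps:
$Y{\left(k,m \right)} = - \frac{13 m}{12}$ ($Y{\left(k,m \right)} = m \left(- \frac{1}{12}\right) - m = - \frac{m}{12} - m = - \frac{13 m}{12}$)
$\frac{-2 - 32}{-43 + I} - 16 Y{\left(4,6 \right)} = \frac{-2 - 32}{-43 - 21} - 16 \left(\left(- \frac{13}{12}\right) 6\right) = - \frac{34}{-64} - -104 = \left(-34\right) \left(- \frac{1}{64}\right) + 104 = \frac{17}{32} + 104 = \frac{3345}{32}$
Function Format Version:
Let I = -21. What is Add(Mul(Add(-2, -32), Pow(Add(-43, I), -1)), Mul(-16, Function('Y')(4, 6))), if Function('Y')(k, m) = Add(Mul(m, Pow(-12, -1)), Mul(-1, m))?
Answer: Rational(3345, 32) ≈ 104.53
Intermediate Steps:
Function('Y')(k, m) = Mul(Rational(-13, 12), m) (Function('Y')(k, m) = Add(Mul(m, Rational(-1, 12)), Mul(-1, m)) = Add(Mul(Rational(-1, 12), m), Mul(-1, m)) = Mul(Rational(-13, 12), m))
Add(Mul(Add(-2, -32), Pow(Add(-43, I), -1)), Mul(-16, Function('Y')(4, 6))) = Add(Mul(Add(-2, -32), Pow(Add(-43, -21), -1)), Mul(-16, Mul(Rational(-13, 12), 6))) = Add(Mul(-34, Pow(-64, -1)), Mul(-16, Rational(-13, 2))) = Add(Mul(-34, Rational(-1, 64)), 104) = Add(Rational(17, 32), 104) = Rational(3345, 32)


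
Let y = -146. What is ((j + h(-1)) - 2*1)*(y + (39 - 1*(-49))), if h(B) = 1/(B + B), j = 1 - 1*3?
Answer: 261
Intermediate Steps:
j = -2 (j = 1 - 3 = -2)
h(B) = 1/(2*B)
((j + h(-1)) - 2*1)*(y + (39 - 1*(-49))) = ((-2 + (1/2)/(-1)) - 2*1)*(-146 + (39 - 1*(-49))) = ((-2 + (1/2)*(-1)) - 2)*(-146 + (39 + 49)) = ((-2 - 1/2) - 2)*(-146 + 88) = (-5/2 - 2)*(-58) = -9/2*(-58) = 261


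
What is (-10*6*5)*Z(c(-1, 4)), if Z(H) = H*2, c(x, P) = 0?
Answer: 0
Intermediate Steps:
Z(H) = 2*H
(-10*6*5)*Z(c(-1, 4)) = (-10*6*5)*(2*0) = -60*5*0 = -300*0 = 0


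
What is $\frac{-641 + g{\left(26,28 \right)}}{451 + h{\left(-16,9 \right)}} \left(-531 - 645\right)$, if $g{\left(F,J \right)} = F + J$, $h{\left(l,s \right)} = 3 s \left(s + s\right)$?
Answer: $\frac{690312}{937} \approx 736.73$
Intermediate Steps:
$h{\left(l,s \right)} = 6 s^{2}$ ($h{\left(l,s \right)} = 3 s 2 s = 6 s^{2}$)
$\frac{-641 + g{\left(26,28 \right)}}{451 + h{\left(-16,9 \right)}} \left(-531 - 645\right) = \frac{-641 + \left(26 + 28\right)}{451 + 6 \cdot 9^{2}} \left(-531 - 645\right) = \frac{-641 + 54}{451 + 6 \cdot 81} \left(-1176\right) = - \frac{587}{451 + 486} \left(-1176\right) = - \frac{587}{937} \left(-1176\right) = \left(-587\right) \frac{1}{937} \left(-1176\right) = \left(- \frac{587}{937}\right) \left(-1176\right) = \frac{690312}{937}$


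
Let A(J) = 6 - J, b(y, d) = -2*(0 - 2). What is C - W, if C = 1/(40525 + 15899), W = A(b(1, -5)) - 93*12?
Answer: 62856337/56424 ≈ 1114.0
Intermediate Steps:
b(y, d) = 4 (b(y, d) = -2*(-2) = 4)
W = -1114 (W = (6 - 1*4) - 93*12 = (6 - 4) - 1116 = 2 - 1116 = -1114)
C = 1/56424 ≈ 1.7723e-5
C - W = 1/56424 - 1*(-1114) = 1/56424 + 1114 = 62856337/56424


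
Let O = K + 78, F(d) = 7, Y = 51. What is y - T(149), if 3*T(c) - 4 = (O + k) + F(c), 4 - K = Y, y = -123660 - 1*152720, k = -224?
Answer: -828958/3 ≈ -2.7632e+5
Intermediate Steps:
y = -276380 (y = -123660 - 152720 = -276380)
K = -47 (K = 4 - 1*51 = 4 - 51 = -47)
O = 31 (O = -47 + 78 = 31)
T(c) = -182/3 (T(c) = 4/3 + ((31 - 224) + 7)/3 = 4/3 + (-193 + 7)/3 = 4/3 + (1/3)*(-186) = 4/3 - 62 = -182/3)
y - T(149) = -276380 - 1*(-182/3) = -276380 + 182/3 = -828958/3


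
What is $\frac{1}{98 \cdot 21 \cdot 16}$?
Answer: $\frac{1}{32928} \approx 3.0369 \cdot 10^{-5}$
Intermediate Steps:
$\frac{1}{98 \cdot 21 \cdot 16} = \frac{1}{2058 \cdot 16} = \frac{1}{32928}$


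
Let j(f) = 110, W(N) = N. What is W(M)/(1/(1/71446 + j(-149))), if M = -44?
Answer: -172899342/35723 ≈ -4840.0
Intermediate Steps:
W(M)/(1/(1/71446 + j(-149))) = -44/(1/(1/71446 + 110)) = -44/(1/(7859061/71446)) = -44/71446/7859061 = -44*7859061/71446 = -172899342/35723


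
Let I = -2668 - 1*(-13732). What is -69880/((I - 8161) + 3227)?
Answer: -6988/613 ≈ -11.400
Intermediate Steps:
I = 11064 (I = -2668 + 13732 = 11064)
-69880/((I - 8161) + 3227) = -69880/((11064 - 8161) + 3227) = -69880/(2903 + 3227) = -69880/6130 = -69880*1/6130 = -6988/613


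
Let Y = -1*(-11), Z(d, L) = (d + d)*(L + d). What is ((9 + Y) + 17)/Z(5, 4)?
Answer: 37/90 ≈ 0.41111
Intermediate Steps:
Z(d, L) = 2*d*(L + d) (Z(d, L) = (2*d)*(L + d) = 2*d*(L + d))
Y = 11
((9 + Y) + 17)/Z(5, 4) = ((9 + 11) + 17)/((2*5*(4 + 5))) = (20 + 17)/((2*5*9)) = 37/90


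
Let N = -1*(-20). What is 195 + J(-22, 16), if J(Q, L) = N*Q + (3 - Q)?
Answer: -220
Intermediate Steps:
N = 20
J(Q, L) = 3 + 19*Q (J(Q, L) = 20*Q + (3 - Q) = 3 + 19*Q)
195 + J(-22, 16) = 195 + (3 + 19*(-22)) = 195 + (3 - 418) = 195 - 415 = -220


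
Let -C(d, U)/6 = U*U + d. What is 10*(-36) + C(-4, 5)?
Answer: -486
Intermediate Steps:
C(d, U) = -6*d - 6*U**2 (C(d, U) = -6*(U*U + d) = -6*(U**2 + d) = -6*(d + U**2) = -6*d - 6*U**2)
10*(-36) + C(-4, 5) = 10*(-36) + (-6*(-4) - 6*5**2) = -360 + (24 - 6*25) = -360 + (24 - 150) = -360 - 126 = -486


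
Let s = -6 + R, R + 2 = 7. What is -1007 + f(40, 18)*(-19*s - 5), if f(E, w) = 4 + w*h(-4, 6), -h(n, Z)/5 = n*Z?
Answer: 29289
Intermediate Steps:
R = 5 (R = -2 + 7 = 5)
s = -1 (s = -6 + 5 = -1)
h(n, Z) = -5*Z*n (h(n, Z) = -5*n*Z = -5*Z*n)
f(E, w) = 4 + 120*w (f(E, w) = 4 + w*(-5*6*(-4)) = 4 + w*120 = 4 + 120*w)
-1007 + f(40, 18)*(-19*s - 5) = -1007 + (4 + 120*18)*(-19*(-1) - 5) = -1007 + (4 + 2160)*(19 - 5) = -1007 + 2164*14 = -1007 + 30296 = 29289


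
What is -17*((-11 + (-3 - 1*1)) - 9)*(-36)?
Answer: -14688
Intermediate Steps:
-17*((-11 + (-3 - 1*1)) - 9)*(-36) = -17*((-11 + (-3 - 1)) - 9)*(-36) = -17*((-11 - 4) - 9)*(-36) = -17*(-15 - 9)*(-36) = -17*(-24)*(-36) = 408*(-36) = -14688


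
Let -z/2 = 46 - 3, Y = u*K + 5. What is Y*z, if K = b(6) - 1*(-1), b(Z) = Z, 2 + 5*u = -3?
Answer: 172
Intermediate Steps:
u = -1 (u = -2/5 + (1/5)*(-3) = -2/5 - 3/5 = -1)
K = 7 (K = 6 - 1*(-1) = 6 + 1 = 7)
Y = -2 (Y = -1*7 + 5 = -7 + 5 = -2)
z = -86 (z = -2*(46 - 3) = -2*43 = -86)
Y*z = -2*(-86) = 172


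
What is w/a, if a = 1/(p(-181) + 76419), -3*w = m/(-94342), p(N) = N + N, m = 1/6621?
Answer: 76057/1873915146 ≈ 4.0587e-5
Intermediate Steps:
m = 1/6621 ≈ 0.00015103
p(N) = 2*N
w = 1/1873915146 (w = -1/(19863*(-94342)) = -(-1)/(19863*94342) = -⅓*(-1/624638382) = 1/1873915146 ≈ 5.3364e-10)
a = 1/76057 (a = 1/(2*(-181) + 76419) = 1/(-362 + 76419) = 1/76057 ≈ 1.3148e-5)
w/a = 1/(1873915146*(1/76057)) = (1/1873915146)*76057 = 76057/1873915146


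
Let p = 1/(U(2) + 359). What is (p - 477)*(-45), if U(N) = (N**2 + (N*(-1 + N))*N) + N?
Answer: 880060/41 ≈ 21465.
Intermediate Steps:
U(N) = N + N**2 + N**2*(-1 + N) (U(N) = (N**2 + N**2*(-1 + N)) + N = N + N**2 + N**2*(-1 + N))
p = 1/369 (p = 1/((2 + 2**3) + 359) = 1/((2 + 8) + 359) = 1/(10 + 359) = 1/369 ≈ 0.0027100)
(p - 477)*(-45) = (1/369 - 477)*(-45) = -176012/369*(-45) = 880060/41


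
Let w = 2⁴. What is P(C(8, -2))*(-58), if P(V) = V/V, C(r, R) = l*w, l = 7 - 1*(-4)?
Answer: -58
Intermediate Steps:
w = 16
l = 11 (l = 7 + 4 = 11)
C(r, R) = 176 (C(r, R) = 11*16 = 176)
P(V) = 1
P(C(8, -2))*(-58) = 1*(-58) = -58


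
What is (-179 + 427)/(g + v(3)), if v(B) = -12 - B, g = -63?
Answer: -124/39 ≈ -3.1795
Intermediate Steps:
(-179 + 427)/(g + v(3)) = (-179 + 427)/(-63 + (-12 - 1*3)) = 248/(-63 + (-12 - 3)) = 248/(-63 - 15) = 248/(-78) = 248*(-1/78) = -124/39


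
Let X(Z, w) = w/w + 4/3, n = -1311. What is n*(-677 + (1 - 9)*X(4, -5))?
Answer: 912019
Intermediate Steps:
X(Z, w) = 7/3 (X(Z, w) = 1 + 4*(⅓) = 1 + 4/3 = 7/3)
n*(-677 + (1 - 9)*X(4, -5)) = -1311*(-677 + (1 - 9)*(7/3)) = -1311*(-677 - 8*7/3) = -1311*(-677 - 56/3) = -1311*(-2087/3) = 912019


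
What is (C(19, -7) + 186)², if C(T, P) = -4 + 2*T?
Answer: 48400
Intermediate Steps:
(C(19, -7) + 186)² = ((-4 + 2*19) + 186)² = ((-4 + 38) + 186)² = (34 + 186)² = 220² = 48400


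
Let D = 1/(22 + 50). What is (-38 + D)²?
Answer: 7480225/5184 ≈ 1442.9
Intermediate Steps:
D = 1/72 ≈ 0.013889
(-38 + D)² = (-38 + 1/72)² = (-2735/72)² = 7480225/5184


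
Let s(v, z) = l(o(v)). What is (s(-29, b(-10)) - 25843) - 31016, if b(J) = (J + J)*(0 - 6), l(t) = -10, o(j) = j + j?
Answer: -56869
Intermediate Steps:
o(j) = 2*j
b(J) = -12*J (b(J) = (2*J)*(-6) = -12*J)
s(v, z) = -10
(s(-29, b(-10)) - 25843) - 31016 = (-10 - 25843) - 31016 = -25853 - 31016 = -56869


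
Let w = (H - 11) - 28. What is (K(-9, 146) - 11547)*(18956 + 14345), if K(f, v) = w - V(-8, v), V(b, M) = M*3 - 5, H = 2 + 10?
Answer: -399845107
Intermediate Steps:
H = 12
V(b, M) = -5 + 3*M (V(b, M) = 3*M - 5 = -5 + 3*M)
w = -27 (w = (12 - 11) - 28 = 1 - 28 = -27)
K(f, v) = -22 - 3*v (K(f, v) = -27 - (-5 + 3*v) = -27 + (5 - 3*v) = -22 - 3*v)
(K(-9, 146) - 11547)*(18956 + 14345) = ((-22 - 3*146) - 11547)*(18956 + 14345) = ((-22 - 438) - 11547)*33301 = (-460 - 11547)*33301 = -12007*33301 = -399845107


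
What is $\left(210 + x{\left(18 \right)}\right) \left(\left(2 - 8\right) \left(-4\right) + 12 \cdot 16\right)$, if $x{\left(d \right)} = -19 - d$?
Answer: $37368$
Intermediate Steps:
$\left(210 + x{\left(18 \right)}\right) \left(\left(2 - 8\right) \left(-4\right) + 12 \cdot 16\right) = \left(210 - 37\right) \left(\left(2 - 8\right) \left(-4\right) + 12 \cdot 16\right) = \left(210 - 37\right) \left(\left(-6\right) \left(-4\right) + 192\right) = \left(210 - 37\right) \left(24 + 192\right) = 173 \cdot 216 = 37368$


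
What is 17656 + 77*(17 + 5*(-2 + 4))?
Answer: 19735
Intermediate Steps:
17656 + 77*(17 + 5*(-2 + 4)) = 17656 + 77*(17 + 5*2) = 17656 + 77*(17 + 10) = 17656 + 77*27 = 17656 + 2079 = 19735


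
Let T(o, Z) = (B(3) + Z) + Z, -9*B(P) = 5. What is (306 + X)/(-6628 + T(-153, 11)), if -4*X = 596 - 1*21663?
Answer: -200619/237836 ≈ -0.84352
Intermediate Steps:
B(P) = -5/9 (B(P) = -⅑*5 = -5/9)
X = 21067/4 (X = -(596 - 1*21663)/4 = -(596 - 21663)/4 = -¼*(-21067) = 21067/4 ≈ 5266.8)
T(o, Z) = -5/9 + 2*Z (T(o, Z) = (-5/9 + Z) + Z = -5/9 + 2*Z)
(306 + X)/(-6628 + T(-153, 11)) = (306 + 21067/4)/(-6628 + (-5/9 + 2*11)) = 22291/(4*(-6628 + (-5/9 + 22))) = 22291/(4*(-6628 + 193/9)) = 22291/(4*(-59459/9)) = (22291/4)*(-9/59459) = -200619/237836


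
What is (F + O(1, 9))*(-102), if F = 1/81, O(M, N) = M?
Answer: -2788/27 ≈ -103.26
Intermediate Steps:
F = 1/81 ≈ 0.012346
(F + O(1, 9))*(-102) = (1/81 + 1)*(-102) = (82/81)*(-102) = -2788/27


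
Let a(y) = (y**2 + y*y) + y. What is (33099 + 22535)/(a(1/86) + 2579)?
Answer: 102867266/4768593 ≈ 21.572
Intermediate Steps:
a(y) = y + 2*y**2 (a(y) = (y**2 + y**2) + y = 2*y**2 + y = y + 2*y**2)
(33099 + 22535)/(a(1/86) + 2579) = (33099 + 22535)/((1 + 2/86)/86 + 2579) = 55634/((1 + 2*(1/86))/86 + 2579) = 55634/((1 + 1/43)/86 + 2579) = 55634/((1/86)*(44/43) + 2579) = 55634/(22/1849 + 2579) = 55634/(4768593/1849) = 55634*(1849/4768593) = 102867266/4768593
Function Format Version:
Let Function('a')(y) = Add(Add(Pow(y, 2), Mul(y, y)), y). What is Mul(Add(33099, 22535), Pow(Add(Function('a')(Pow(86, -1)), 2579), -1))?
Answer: Rational(102867266, 4768593) ≈ 21.572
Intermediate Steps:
Function('a')(y) = Add(y, Mul(2, Pow(y, 2))) (Function('a')(y) = Add(Add(Pow(y, 2), Pow(y, 2)), y) = Add(Mul(2, Pow(y, 2)), y) = Add(y, Mul(2, Pow(y, 2))))
Mul(Add(33099, 22535), Pow(Add(Function('a')(Pow(86, -1)), 2579), -1)) = Mul(Add(33099, 22535), Pow(Add(Mul(Pow(86, -1), Add(1, Mul(2, Pow(86, -1)))), 2579), -1)) = Mul(55634, Pow(Add(Mul(Rational(1, 86), Add(1, Mul(2, Rational(1, 86)))), 2579), -1)) = Mul(55634, Pow(Add(Mul(Rational(1, 86), Add(1, Rational(1, 43))), 2579), -1)) = Mul(55634, Pow(Add(Mul(Rational(1, 86), Rational(44, 43)), 2579), -1)) = Mul(55634, Pow(Add(Rational(22, 1849), 2579), -1)) = Mul(55634, Pow(Rational(4768593, 1849), -1)) = Mul(55634, Rational(1849, 4768593)) = Rational(102867266, 4768593)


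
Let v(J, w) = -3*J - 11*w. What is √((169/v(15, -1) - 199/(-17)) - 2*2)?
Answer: √3162/34 ≈ 1.6539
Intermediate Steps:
v(J, w) = -11*w - 3*J
√((169/v(15, -1) - 199/(-17)) - 2*2) = √((169/(-11*(-1) - 3*15) - 199/(-17)) - 2*2) = √((169/(11 - 45) - 199*(-1/17)) - 4) = √((169/(-34) + 199/17) - 4) = √((169*(-1/34) + 199/17) - 4) = √((-169/34 + 199/17) - 4) = √(229/34 - 4) = √(93/34) = √3162/34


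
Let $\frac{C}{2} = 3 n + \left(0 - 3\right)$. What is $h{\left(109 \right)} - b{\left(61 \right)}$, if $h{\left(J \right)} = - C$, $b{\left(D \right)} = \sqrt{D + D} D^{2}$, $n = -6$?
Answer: $42 - 3721 \sqrt{122} \approx -41058.0$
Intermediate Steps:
$C = -42$ ($C = 2 \left(3 \left(-6\right) + \left(0 - 3\right)\right) = 2 \left(-18 - 3\right) = 2 \left(-21\right) = -42$)
$b{\left(D \right)} = \sqrt{2} D^{\frac{5}{2}}$ ($b{\left(D \right)} = \sqrt{2 D} D^{2} = \sqrt{2} \sqrt{D} D^{2} = \sqrt{2} D^{\frac{5}{2}}$)
$h{\left(J \right)} = 42$ ($h{\left(J \right)} = \left(-1\right) \left(-42\right) = 42$)
$h{\left(109 \right)} - b{\left(61 \right)} = 42 - \sqrt{2} \cdot 61^{\frac{5}{2}} = 42 - \sqrt{2} \cdot 3721 \sqrt{61} = 42 - 3721 \sqrt{122}$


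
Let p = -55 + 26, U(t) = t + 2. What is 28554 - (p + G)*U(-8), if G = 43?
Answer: 28638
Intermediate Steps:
U(t) = 2 + t
p = -29
28554 - (p + G)*U(-8) = 28554 - (-29 + 43)*(2 - 8) = 28554 - 14*(-6) = 28554 - 1*(-84) = 28554 + 84 = 28638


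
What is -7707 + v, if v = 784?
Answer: -6923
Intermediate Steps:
-7707 + v = -7707 + 784 = -6923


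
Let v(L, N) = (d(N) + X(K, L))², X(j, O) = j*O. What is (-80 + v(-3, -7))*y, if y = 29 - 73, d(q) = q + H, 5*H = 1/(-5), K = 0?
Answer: 837056/625 ≈ 1339.3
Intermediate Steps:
H = -1/25 (H = (⅕)/(-5) = (⅕)*(-⅕) = -1/25 ≈ -0.040000)
X(j, O) = O*j
d(q) = -1/25 + q (d(q) = q - 1/25 = -1/25 + q)
v(L, N) = (-1/25 + N)² (v(L, N) = ((-1/25 + N) + L*0)² = ((-1/25 + N) + 0)² = (-1/25 + N)²)
y = -44
(-80 + v(-3, -7))*y = (-80 + (-1 + 25*(-7))²/625)*(-44) = (-80 + (-1 - 175)²/625)*(-44) = (-80 + (1/625)*(-176)²)*(-44) = (-80 + (1/625)*30976)*(-44) = (-80 + 30976/625)*(-44) = -19024/625*(-44) = 837056/625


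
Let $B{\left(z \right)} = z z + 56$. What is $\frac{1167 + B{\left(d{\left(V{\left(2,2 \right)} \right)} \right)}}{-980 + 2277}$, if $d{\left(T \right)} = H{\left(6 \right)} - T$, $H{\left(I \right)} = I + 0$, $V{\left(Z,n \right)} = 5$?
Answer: $\frac{1224}{1297} \approx 0.94372$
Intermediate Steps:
$H{\left(I \right)} = I$
$d{\left(T \right)} = 6 - T$
$B{\left(z \right)} = 56 + z^{2}$ ($B{\left(z \right)} = z^{2} + 56 = 56 + z^{2}$)
$\frac{1167 + B{\left(d{\left(V{\left(2,2 \right)} \right)} \right)}}{-980 + 2277} = \frac{1167 + \left(56 + \left(6 - 5\right)^{2}\right)}{-980 + 2277} = \frac{1167 + \left(56 + \left(6 - 5\right)^{2}\right)}{1297} = \left(1167 + \left(56 + 1^{2}\right)\right) \frac{1}{1297} = \left(1167 + \left(56 + 1\right)\right) \frac{1}{1297} = \left(1167 + 57\right) \frac{1}{1297} = 1224 \cdot \frac{1}{1297} = \frac{1224}{1297}$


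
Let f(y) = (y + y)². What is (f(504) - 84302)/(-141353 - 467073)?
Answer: -35837/23401 ≈ -1.5314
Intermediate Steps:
f(y) = 4*y² (f(y) = (2*y)² = 4*y²)
(f(504) - 84302)/(-141353 - 467073) = (4*504² - 84302)/(-141353 - 467073) = (4*254016 - 84302)/(-608426) = (1016064 - 84302)*(-1/608426) = 931762*(-1/608426) = -35837/23401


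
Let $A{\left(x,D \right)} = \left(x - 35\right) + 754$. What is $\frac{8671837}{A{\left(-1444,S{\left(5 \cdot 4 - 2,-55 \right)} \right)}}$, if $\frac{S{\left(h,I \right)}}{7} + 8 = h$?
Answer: $- \frac{8671837}{725} \approx -11961.0$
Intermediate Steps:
$S{\left(h,I \right)} = -56 + 7 h$
$A{\left(x,D \right)} = 719 + x$ ($A{\left(x,D \right)} = \left(-35 + x\right) + 754 = 719 + x$)
$\frac{8671837}{A{\left(-1444,S{\left(5 \cdot 4 - 2,-55 \right)} \right)}} = \frac{8671837}{719 - 1444} = \frac{8671837}{-725} = 8671837 \left(- \frac{1}{725}\right) = - \frac{8671837}{725}$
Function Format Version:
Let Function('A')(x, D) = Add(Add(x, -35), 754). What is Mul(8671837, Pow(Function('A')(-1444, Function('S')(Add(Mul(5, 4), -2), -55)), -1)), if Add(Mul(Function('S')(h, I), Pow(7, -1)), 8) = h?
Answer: Rational(-8671837, 725) ≈ -11961.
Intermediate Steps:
Function('S')(h, I) = Add(-56, Mul(7, h))
Function('A')(x, D) = Add(719, x) (Function('A')(x, D) = Add(Add(-35, x), 754) = Add(719, x))
Mul(8671837, Pow(Function('A')(-1444, Function('S')(Add(Mul(5, 4), -2), -55)), -1)) = Mul(8671837, Pow(Add(719, -1444), -1)) = Mul(8671837, Pow(-725, -1)) = Mul(8671837, Rational(-1, 725)) = Rational(-8671837, 725)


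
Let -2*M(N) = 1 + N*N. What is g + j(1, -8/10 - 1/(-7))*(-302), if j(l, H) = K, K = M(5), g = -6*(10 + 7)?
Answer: 3824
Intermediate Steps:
g = -102 (g = -6*17 = -102)
M(N) = -½ - N²/2 (M(N) = -(1 + N*N)/2 = -(1 + N²)/2 = -½ - N²/2)
K = -13 (K = -½ - ½*5² = -½ - ½*25 = -½ - 25/2 = -13)
j(l, H) = -13
g + j(1, -8/10 - 1/(-7))*(-302) = -102 - 13*(-302) = -102 + 3926 = 3824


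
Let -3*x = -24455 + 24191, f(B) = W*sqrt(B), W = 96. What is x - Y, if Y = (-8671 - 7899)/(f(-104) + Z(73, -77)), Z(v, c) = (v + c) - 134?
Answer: (-2213*I + 8448*sqrt(26))/(3*(23*I + 32*sqrt(26))) ≈ 85.661 - 16.595*I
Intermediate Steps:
Z(v, c) = -134 + c + v (Z(v, c) = (c + v) - 134 = -134 + c + v)
f(B) = 96*sqrt(B)
Y = -16570/(-138 + 192*I*sqrt(26)) (Y = (-8671 - 7899)/(96*sqrt(-104) + (-134 - 77 + 73)) = -16570/(96*(2*I*sqrt(26)) - 138) = -16570/(192*I*sqrt(26) - 138) = -16570/(-138 + 192*I*sqrt(26)) ≈ 2.3393 + 16.595*I)
x = 88 (x = -(-24455 + 24191)/3 = -1/3*(-264) = 88)
x - Y = 88 - (190555/81459 + 265120*I*sqrt(26)/81459) = 88 + (-190555/81459 - 265120*I*sqrt(26)/81459) = 6977837/81459 - 265120*I*sqrt(26)/81459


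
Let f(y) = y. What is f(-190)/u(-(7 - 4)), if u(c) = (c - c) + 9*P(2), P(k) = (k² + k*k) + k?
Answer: -19/9 ≈ -2.1111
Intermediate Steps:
P(k) = k + 2*k² (P(k) = (k² + k²) + k = 2*k² + k = k + 2*k²)
u(c) = 90 (u(c) = (c - c) + 9*(2*(1 + 2*2)) = 0 + 9*(2*(1 + 4)) = 0 + 9*(2*5) = 0 + 9*10 = 0 + 90 = 90)
f(-190)/u(-(7 - 4)) = -190/90 = -190*1/90 = -19/9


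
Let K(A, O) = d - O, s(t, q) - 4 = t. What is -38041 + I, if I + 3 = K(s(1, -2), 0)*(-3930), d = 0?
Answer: -38044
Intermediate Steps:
s(t, q) = 4 + t
K(A, O) = -O (K(A, O) = 0 - O = -O)
I = -3 (I = -3 - 1*0*(-3930) = -3 + 0*(-3930) = -3 + 0 = -3)
-38041 + I = -38041 - 3 = -38044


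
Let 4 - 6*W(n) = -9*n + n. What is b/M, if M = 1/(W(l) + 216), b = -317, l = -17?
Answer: -61498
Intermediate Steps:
W(n) = 2/3 + 4*n/3 (W(n) = 2/3 - (-9*n + n)/6 = 2/3 - (-4)*n/3 = 2/3 + 4*n/3)
M = 1/194 (M = 1/((2/3 + (4/3)*(-17)) + 216) = 1/((2/3 - 68/3) + 216) = 1/(-22 + 216) = 1/194 ≈ 0.0051546)
b/M = -317/1/194 = -317*194 = -61498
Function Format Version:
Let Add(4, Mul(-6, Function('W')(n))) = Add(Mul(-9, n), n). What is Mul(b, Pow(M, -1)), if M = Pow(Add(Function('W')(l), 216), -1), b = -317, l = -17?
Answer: -61498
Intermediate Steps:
Function('W')(n) = Add(Rational(2, 3), Mul(Rational(4, 3), n)) (Function('W')(n) = Add(Rational(2, 3), Mul(Rational(-1, 6), Add(Mul(-9, n), n))) = Add(Rational(2, 3), Mul(Rational(-1, 6), Mul(-8, n))) = Add(Rational(2, 3), Mul(Rational(4, 3), n)))
M = Rational(1, 194) (M = Pow(Add(Add(Rational(2, 3), Mul(Rational(4, 3), -17)), 216), -1) = Pow(Add(Add(Rational(2, 3), Rational(-68, 3)), 216), -1) = Pow(Add(-22, 216), -1) = Pow(194, -1) = Rational(1, 194) ≈ 0.0051546)
Mul(b, Pow(M, -1)) = Mul(-317, Pow(Rational(1, 194), -1)) = Mul(-317, 194) = -61498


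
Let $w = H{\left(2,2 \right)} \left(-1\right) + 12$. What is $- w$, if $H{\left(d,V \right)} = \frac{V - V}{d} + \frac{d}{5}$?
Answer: $- \frac{58}{5} \approx -11.6$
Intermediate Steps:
$H{\left(d,V \right)} = \frac{d}{5}$ ($H{\left(d,V \right)} = \frac{0}{d} + d \frac{1}{5} = 0 + \frac{d}{5} = \frac{d}{5}$)
$w = \frac{58}{5}$ ($w = \frac{1}{5} \cdot 2 \left(-1\right) + 12 = \frac{2}{5} \left(-1\right) + 12 = - \frac{2}{5} + 12 = \frac{58}{5} \approx 11.6$)
$- w = \left(-1\right) \frac{58}{5} = - \frac{58}{5}$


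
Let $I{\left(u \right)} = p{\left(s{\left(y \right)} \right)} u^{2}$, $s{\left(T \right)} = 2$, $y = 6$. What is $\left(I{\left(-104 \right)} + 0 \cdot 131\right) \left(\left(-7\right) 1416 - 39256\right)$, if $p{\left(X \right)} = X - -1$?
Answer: $-1595403264$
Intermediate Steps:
$p{\left(X \right)} = 1 + X$ ($p{\left(X \right)} = X + 1 = 1 + X$)
$I{\left(u \right)} = 3 u^{2}$ ($I{\left(u \right)} = \left(1 + 2\right) u^{2} = 3 u^{2}$)
$\left(I{\left(-104 \right)} + 0 \cdot 131\right) \left(\left(-7\right) 1416 - 39256\right) = \left(3 \left(-104\right)^{2} + 0 \cdot 131\right) \left(\left(-7\right) 1416 - 39256\right) = \left(3 \cdot 10816 + 0\right) \left(-9912 - 39256\right) = \left(32448 + 0\right) \left(-49168\right) = 32448 \left(-49168\right) = -1595403264$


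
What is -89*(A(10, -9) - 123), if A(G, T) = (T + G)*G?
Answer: 10057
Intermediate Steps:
A(G, T) = G*(G + T) (A(G, T) = (G + T)*G = G*(G + T))
-89*(A(10, -9) - 123) = -89*(10*(10 - 9) - 123) = -89*(10*1 - 123) = -89*(10 - 123) = -89*(-113) = 10057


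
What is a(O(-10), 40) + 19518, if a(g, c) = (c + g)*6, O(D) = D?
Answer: 19698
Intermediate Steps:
a(g, c) = 6*c + 6*g
a(O(-10), 40) + 19518 = (6*40 + 6*(-10)) + 19518 = (240 - 60) + 19518 = 180 + 19518 = 19698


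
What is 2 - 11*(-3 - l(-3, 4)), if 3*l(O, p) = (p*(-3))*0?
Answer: 35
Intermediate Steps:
l(O, p) = 0 (l(O, p) = ((p*(-3))*0)/3 = (-3*p*0)/3 = (⅓)*0 = 0)
2 - 11*(-3 - l(-3, 4)) = 2 - 11*(-3 - 1*0) = 2 - 11*(-3 + 0) = 2 - 11*(-3) = 2 + 33 = 35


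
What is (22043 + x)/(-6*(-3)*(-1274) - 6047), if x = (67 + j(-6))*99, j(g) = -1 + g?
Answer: -27983/28979 ≈ -0.96563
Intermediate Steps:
x = 5940 (x = (67 + (-1 - 6))*99 = (67 - 7)*99 = 60*99 = 5940)
(22043 + x)/(-6*(-3)*(-1274) - 6047) = (22043 + 5940)/(-6*(-3)*(-1274) - 6047) = 27983/(18*(-1274) - 6047) = 27983/(-22932 - 6047) = 27983/(-28979) = 27983*(-1/28979) = -27983/28979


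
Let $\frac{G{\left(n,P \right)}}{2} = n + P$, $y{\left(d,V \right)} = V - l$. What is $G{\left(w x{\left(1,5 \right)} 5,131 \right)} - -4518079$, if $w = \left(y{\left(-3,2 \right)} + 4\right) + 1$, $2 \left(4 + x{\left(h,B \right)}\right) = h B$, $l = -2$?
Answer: $4518206$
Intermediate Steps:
$y{\left(d,V \right)} = 2 + V$ ($y{\left(d,V \right)} = V - -2 = V + 2 = 2 + V$)
$x{\left(h,B \right)} = -4 + \frac{B h}{2}$ ($x{\left(h,B \right)} = -4 + \frac{h B}{2} = -4 + \frac{B h}{2}$)
$w = 9$ ($w = \left(\left(2 + 2\right) + 4\right) + 1 = \left(4 + 4\right) + 1 = 8 + 1 = 9$)
$G{\left(n,P \right)} = 2 P + 2 n$ ($G{\left(n,P \right)} = 2 \left(n + P\right) = 2 \left(P + n\right) = 2 P + 2 n$)
$G{\left(w x{\left(1,5 \right)} 5,131 \right)} - -4518079 = \left(2 \cdot 131 + 2 \cdot 9 \left(-4 + \frac{1}{2} \cdot 5 \cdot 1\right) 5\right) - -4518079 = \left(262 + 2 \cdot 9 \left(-4 + \frac{5}{2}\right) 5\right) + 4518079 = \left(262 + 2 \cdot 9 \left(- \frac{3}{2}\right) 5\right) + 4518079 = \left(262 + 2 \left(\left(- \frac{27}{2}\right) 5\right)\right) + 4518079 = \left(262 + 2 \left(- \frac{135}{2}\right)\right) + 4518079 = \left(262 - 135\right) + 4518079 = 127 + 4518079 = 4518206$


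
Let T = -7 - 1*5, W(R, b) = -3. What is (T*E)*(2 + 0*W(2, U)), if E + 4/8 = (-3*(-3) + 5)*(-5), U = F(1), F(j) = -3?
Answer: 1692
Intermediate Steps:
U = -3
E = -141/2 (E = -1/2 + (-3*(-3) + 5)*(-5) = -1/2 + (9 + 5)*(-5) = -1/2 + 14*(-5) = -1/2 - 70 = -141/2 ≈ -70.500)
T = -12 (T = -7 - 5 = -12)
(T*E)*(2 + 0*W(2, U)) = (-12*(-141/2))*(2 + 0*(-3)) = 846*(2 + 0) = 846*2 = 1692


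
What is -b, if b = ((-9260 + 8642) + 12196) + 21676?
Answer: -33254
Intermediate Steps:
b = 33254 (b = (-618 + 12196) + 21676 = 11578 + 21676 = 33254)
-b = -1*33254 = -33254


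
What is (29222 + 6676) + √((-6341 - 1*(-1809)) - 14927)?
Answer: 35898 + I*√19459 ≈ 35898.0 + 139.5*I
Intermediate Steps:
(29222 + 6676) + √((-6341 - 1*(-1809)) - 14927) = 35898 + √((-6341 + 1809) - 14927) = 35898 + √(-4532 - 14927) = 35898 + √(-19459) = 35898 + I*√19459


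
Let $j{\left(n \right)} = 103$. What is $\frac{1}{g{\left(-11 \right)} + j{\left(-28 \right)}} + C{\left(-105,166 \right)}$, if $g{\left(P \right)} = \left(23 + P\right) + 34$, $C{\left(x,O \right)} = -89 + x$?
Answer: $- \frac{28905}{149} \approx -193.99$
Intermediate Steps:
$g{\left(P \right)} = 57 + P$
$\frac{1}{g{\left(-11 \right)} + j{\left(-28 \right)}} + C{\left(-105,166 \right)} = \frac{1}{\left(57 - 11\right) + 103} - 194 = \frac{1}{46 + 103} - 194 = \frac{1}{149} - 194 = - \frac{28905}{149}$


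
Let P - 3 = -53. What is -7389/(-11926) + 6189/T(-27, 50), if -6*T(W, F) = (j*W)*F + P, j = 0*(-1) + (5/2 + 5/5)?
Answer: 478142559/56946650 ≈ 8.3963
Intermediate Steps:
P = -50 (P = 3 - 53 = -50)
j = 7/2 (j = 0 + (5*(1/2) + 5*(1/5)) = 0 + (5/2 + 1) = 0 + 7/2 = 7/2 ≈ 3.5000)
T(W, F) = 25/3 - 7*F*W/12 (T(W, F) = -((7*W/2)*F - 50)/6 = -(7*F*W/2 - 50)/6 = -(-50 + 7*F*W/2)/6 = 25/3 - 7*F*W/12)
-7389/(-11926) + 6189/T(-27, 50) = -7389/(-11926) + 6189/(25/3 - 7/12*50*(-27)) = -7389*(-1/11926) + 6189/(25/3 + 1575/2) = 7389/11926 + 6189/(4775/6) = 7389/11926 + 6189*(6/4775) = 7389/11926 + 37134/4775 = 478142559/56946650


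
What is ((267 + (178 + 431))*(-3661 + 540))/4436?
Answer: -683499/1109 ≈ -616.32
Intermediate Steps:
((267 + (178 + 431))*(-3661 + 540))/4436 = ((267 + 609)*(-3121))*(1/4436) = (876*(-3121))*(1/4436) = -2733996*1/4436 = -683499/1109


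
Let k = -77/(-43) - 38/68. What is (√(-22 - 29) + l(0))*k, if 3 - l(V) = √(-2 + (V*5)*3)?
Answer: 5403/1462 - 1801*I*√2/1462 + 1801*I*√51/1462 ≈ 3.6956 + 7.0552*I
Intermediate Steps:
k = 1801/1462 (k = -77*(-1/43) - 38*1/68 = 77/43 - 19/34 = 1801/1462 ≈ 1.2319)
l(V) = 3 - √(-2 + 15*V) (l(V) = 3 - √(-2 + (V*5)*3) = 3 - √(-2 + (5*V)*3) = 3 - √(-2 + 15*V))
(√(-22 - 29) + l(0))*k = (√(-22 - 29) + (3 - √(-2 + 15*0)))*(1801/1462) = (√(-51) + (3 - √(-2 + 0)))*(1801/1462) = (I*√51 + (3 - √(-2)))*(1801/1462) = (I*√51 + (3 - I*√2))*(1801/1462) = (3 + I*√51 - I*√2)*(1801/1462) = 5403/1462 - 1801*I*√2/1462 + 1801*I*√51/1462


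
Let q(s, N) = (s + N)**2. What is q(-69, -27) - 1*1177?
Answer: 8039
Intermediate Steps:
q(s, N) = (N + s)**2
q(-69, -27) - 1*1177 = (-27 - 69)**2 - 1*1177 = (-96)**2 - 1177 = 9216 - 1177 = 8039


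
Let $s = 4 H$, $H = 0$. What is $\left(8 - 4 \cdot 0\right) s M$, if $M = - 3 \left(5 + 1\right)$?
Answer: $0$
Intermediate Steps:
$M = -18$ ($M = \left(-3\right) 6 = -18$)
$s = 0$ ($s = 4 \cdot 0 = 0$)
$\left(8 - 4 \cdot 0\right) s M = \left(8 - 4 \cdot 0\right) 0 \left(-18\right) = \left(8 - 0\right) 0 \left(-18\right) = \left(8 + 0\right) 0 \left(-18\right) = 8 \cdot 0 \left(-18\right) = 0 \left(-18\right) = 0$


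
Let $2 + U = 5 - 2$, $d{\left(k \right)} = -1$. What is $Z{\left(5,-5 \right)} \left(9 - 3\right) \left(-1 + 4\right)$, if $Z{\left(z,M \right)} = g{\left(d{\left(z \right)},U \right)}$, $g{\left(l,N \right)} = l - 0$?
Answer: $-18$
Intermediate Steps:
$U = 1$ ($U = -2 + \left(5 - 2\right) = -2 + 3 = 1$)
$g{\left(l,N \right)} = l$ ($g{\left(l,N \right)} = l + 0 = l$)
$Z{\left(z,M \right)} = -1$
$Z{\left(5,-5 \right)} \left(9 - 3\right) \left(-1 + 4\right) = - \left(9 - 3\right) \left(-1 + 4\right) = - 6 \cdot 3 = \left(-1\right) 18 = -18$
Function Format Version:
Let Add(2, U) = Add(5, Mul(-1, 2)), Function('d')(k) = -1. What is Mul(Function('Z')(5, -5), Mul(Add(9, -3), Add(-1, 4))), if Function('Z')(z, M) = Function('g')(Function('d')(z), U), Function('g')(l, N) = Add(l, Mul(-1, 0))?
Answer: -18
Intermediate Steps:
U = 1 (U = Add(-2, Add(5, Mul(-1, 2))) = Add(-2, Add(5, -2)) = Add(-2, 3) = 1)
Function('g')(l, N) = l (Function('g')(l, N) = Add(l, 0) = l)
Function('Z')(z, M) = -1
Mul(Function('Z')(5, -5), Mul(Add(9, -3), Add(-1, 4))) = Mul(-1, Mul(Add(9, -3), Add(-1, 4))) = Mul(-1, Mul(6, 3)) = Mul(-1, 18) = -18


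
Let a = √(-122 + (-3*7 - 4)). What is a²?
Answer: -147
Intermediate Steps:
a = 7*I*√3 (a = √(-122 + (-21 - 4)) = √(-122 - 25) = √(-147) = 7*I*√3 ≈ 12.124*I)
a² = (7*I*√3)² = -147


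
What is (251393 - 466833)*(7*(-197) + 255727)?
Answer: -54796733120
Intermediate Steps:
(251393 - 466833)*(7*(-197) + 255727) = -215440*(-1379 + 255727) = -215440*254348 = -54796733120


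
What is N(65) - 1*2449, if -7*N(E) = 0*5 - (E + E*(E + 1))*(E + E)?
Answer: 549007/7 ≈ 78430.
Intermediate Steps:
N(E) = 2*E*(E + E*(1 + E))/7 (N(E) = -(0*5 - (E + E*(E + 1))*(E + E))/7 = -(0 - (E + E*(1 + E))*2*E)/7 = -(0 - 2*E*(E + E*(1 + E)))/7 = -(-2)*E*(E + E*(1 + E))/7 = 2*E*(E + E*(1 + E))/7)
N(65) - 1*2449 = (2/7)*65²*(2 + 65) - 1*2449 = (2/7)*4225*67 - 2449 = 566150/7 - 2449 = 549007/7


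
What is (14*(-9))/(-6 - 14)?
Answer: 63/10 ≈ 6.3000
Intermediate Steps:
(14*(-9))/(-6 - 14) = -126/(-20) = -126*(-1/20) = 63/10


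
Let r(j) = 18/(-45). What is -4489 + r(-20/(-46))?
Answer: -22447/5 ≈ -4489.4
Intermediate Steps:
r(j) = -⅖ (r(j) = 18*(-1/45) = -⅖)
-4489 + r(-20/(-46)) = -4489 - ⅖ = -22447/5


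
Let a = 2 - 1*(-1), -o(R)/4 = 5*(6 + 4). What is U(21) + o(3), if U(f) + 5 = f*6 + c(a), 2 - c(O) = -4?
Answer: -73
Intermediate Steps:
o(R) = -200 (o(R) = -20*(6 + 4) = -20*10 = -4*50 = -200)
a = 3 (a = 2 + 1 = 3)
c(O) = 6 (c(O) = 2 - 1*(-4) = 2 + 4 = 6)
U(f) = 1 + 6*f (U(f) = -5 + (f*6 + 6) = -5 + (6*f + 6) = -5 + (6 + 6*f) = 1 + 6*f)
U(21) + o(3) = (1 + 6*21) - 200 = (1 + 126) - 200 = 127 - 200 = -73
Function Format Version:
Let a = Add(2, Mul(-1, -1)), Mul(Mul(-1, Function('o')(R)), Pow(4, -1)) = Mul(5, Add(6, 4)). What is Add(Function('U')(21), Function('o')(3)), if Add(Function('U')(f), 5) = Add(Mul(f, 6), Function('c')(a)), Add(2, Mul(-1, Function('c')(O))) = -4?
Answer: -73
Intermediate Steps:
Function('o')(R) = -200 (Function('o')(R) = Mul(-4, Mul(5, Add(6, 4))) = Mul(-4, Mul(5, 10)) = Mul(-4, 50) = -200)
a = 3 (a = Add(2, 1) = 3)
Function('c')(O) = 6 (Function('c')(O) = Add(2, Mul(-1, -4)) = Add(2, 4) = 6)
Function('U')(f) = Add(1, Mul(6, f)) (Function('U')(f) = Add(-5, Add(Mul(f, 6), 6)) = Add(-5, Add(Mul(6, f), 6)) = Add(-5, Add(6, Mul(6, f))) = Add(1, Mul(6, f)))
Add(Function('U')(21), Function('o')(3)) = Add(Add(1, Mul(6, 21)), -200) = Add(Add(1, 126), -200) = Add(127, -200) = -73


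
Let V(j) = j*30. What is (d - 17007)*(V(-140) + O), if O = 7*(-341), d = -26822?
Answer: 288701623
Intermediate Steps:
V(j) = 30*j
O = -2387
(d - 17007)*(V(-140) + O) = (-26822 - 17007)*(30*(-140) - 2387) = -43829*(-4200 - 2387) = -43829*(-6587) = 288701623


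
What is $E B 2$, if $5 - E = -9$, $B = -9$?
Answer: $-252$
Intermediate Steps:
$E = 14$ ($E = 5 - -9 = 5 + 9 = 14$)
$E B 2 = 14 \left(-9\right) 2 = \left(-126\right) 2 = -252$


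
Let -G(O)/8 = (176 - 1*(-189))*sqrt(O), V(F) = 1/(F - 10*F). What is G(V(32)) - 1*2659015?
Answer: -2659015 - 365*I*sqrt(2)/3 ≈ -2.659e+6 - 172.06*I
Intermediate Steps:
V(F) = -1/(9*F) (V(F) = 1/(-9*F) = -1/(9*F))
G(O) = -2920*sqrt(O) (G(O) = -8*(176 - 1*(-189))*sqrt(O) = -8*(176 + 189)*sqrt(O) = -2920*sqrt(O))
G(V(32)) - 1*2659015 = -2920*I*sqrt(2)/24 - 1*2659015 = -2920*I*sqrt(2)/24 - 2659015 = -365*I*sqrt(2)/3 - 2659015 = -2659015 - 365*I*sqrt(2)/3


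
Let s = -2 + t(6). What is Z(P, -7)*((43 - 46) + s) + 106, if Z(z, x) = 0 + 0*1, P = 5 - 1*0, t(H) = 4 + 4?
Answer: 106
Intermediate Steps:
t(H) = 8
P = 5 (P = 5 + 0 = 5)
s = 6 (s = -2 + 8 = 6)
Z(z, x) = 0 (Z(z, x) = 0 + 0 = 0)
Z(P, -7)*((43 - 46) + s) + 106 = 0*((43 - 46) + 6) + 106 = 0*(-3 + 6) + 106 = 0*3 + 106 = 0 + 106 = 106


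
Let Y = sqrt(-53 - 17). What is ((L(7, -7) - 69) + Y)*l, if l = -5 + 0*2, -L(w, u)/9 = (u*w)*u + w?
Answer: 16095 - 5*I*sqrt(70) ≈ 16095.0 - 41.833*I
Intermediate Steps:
L(w, u) = -9*w - 9*w*u**2 (L(w, u) = -9*((u*w)*u + w) = -9*(w*u**2 + w) = -9*(w + w*u**2) = -9*w - 9*w*u**2)
Y = I*sqrt(70) (Y = sqrt(-70) = I*sqrt(70) ≈ 8.3666*I)
l = -5 (l = -5 + 0 = -5)
((L(7, -7) - 69) + Y)*l = ((-9*7*(1 + (-7)**2) - 69) + I*sqrt(70))*(-5) = ((-9*7*(1 + 49) - 69) + I*sqrt(70))*(-5) = ((-9*7*50 - 69) + I*sqrt(70))*(-5) = ((-3150 - 69) + I*sqrt(70))*(-5) = (-3219 + I*sqrt(70))*(-5) = 16095 - 5*I*sqrt(70)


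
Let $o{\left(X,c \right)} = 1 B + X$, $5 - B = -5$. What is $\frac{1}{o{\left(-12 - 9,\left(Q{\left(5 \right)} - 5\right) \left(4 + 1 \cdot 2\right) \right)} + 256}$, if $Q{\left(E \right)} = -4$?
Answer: $\frac{1}{245} \approx 0.0040816$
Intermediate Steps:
$B = 10$ ($B = 5 - -5 = 5 + 5 = 10$)
$o{\left(X,c \right)} = 10 + X$ ($o{\left(X,c \right)} = 1 \cdot 10 + X = 10 + X$)
$\frac{1}{o{\left(-12 - 9,\left(Q{\left(5 \right)} - 5\right) \left(4 + 1 \cdot 2\right) \right)} + 256} = \frac{1}{\left(10 - 21\right) + 256} = \frac{1}{-11 + 256} = \frac{1}{245}$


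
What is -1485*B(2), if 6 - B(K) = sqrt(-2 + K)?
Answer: -8910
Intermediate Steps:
B(K) = 6 - sqrt(-2 + K)
-1485*B(2) = -1485*(6 - sqrt(-2 + 2)) = -1485*(6 - sqrt(0)) = -1485*(6 - 1*0) = -1485*(6 + 0) = -1485*6 = -8910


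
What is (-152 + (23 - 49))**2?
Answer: 31684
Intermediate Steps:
(-152 + (23 - 49))**2 = (-152 - 26)**2 = (-178)**2 = 31684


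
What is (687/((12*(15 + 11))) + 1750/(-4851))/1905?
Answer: 132697/137297160 ≈ 0.00096649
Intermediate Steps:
(687/((12*(15 + 11))) + 1750/(-4851))/1905 = (687/((12*26)) + 1750*(-1/4851))*(1/1905) = (687/312 - 250/693)*(1/1905) = (687*(1/312) - 250/693)*(1/1905) = (229/104 - 250/693)*(1/1905) = (132697/72072)*(1/1905) = 132697/137297160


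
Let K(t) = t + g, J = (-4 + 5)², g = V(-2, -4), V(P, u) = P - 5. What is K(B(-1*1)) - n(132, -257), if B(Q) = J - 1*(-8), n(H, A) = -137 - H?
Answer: 271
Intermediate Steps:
V(P, u) = -5 + P
g = -7 (g = -5 - 2 = -7)
J = 1 (J = 1² = 1)
B(Q) = 9 (B(Q) = 1 - 1*(-8) = 1 + 8 = 9)
K(t) = -7 + t (K(t) = t - 7 = -7 + t)
K(B(-1*1)) - n(132, -257) = (-7 + 9) - (-137 - 1*132) = 2 - (-137 - 132) = 2 - 1*(-269) = 2 + 269 = 271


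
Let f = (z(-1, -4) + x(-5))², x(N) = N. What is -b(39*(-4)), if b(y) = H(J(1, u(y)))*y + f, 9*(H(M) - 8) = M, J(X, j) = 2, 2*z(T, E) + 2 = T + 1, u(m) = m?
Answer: 3740/3 ≈ 1246.7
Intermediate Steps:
z(T, E) = -½ + T/2 (z(T, E) = -1 + (T + 1)/2 = -1 + (1 + T)/2 = -1 + (½ + T/2) = -½ + T/2)
H(M) = 8 + M/9
f = 36 (f = ((-½ + (½)*(-1)) - 5)² = ((-½ - ½) - 5)² = (-1 - 5)² = (-6)² = 36)
b(y) = 36 + 74*y/9 (b(y) = (8 + (⅑)*2)*y + 36 = (8 + 2/9)*y + 36 = 74*y/9 + 36 = 36 + 74*y/9)
-b(39*(-4)) = -(36 + 74*(39*(-4))/9) = -(36 + (74/9)*(-156)) = -(36 - 3848/3) = -1*(-3740/3) = 3740/3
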